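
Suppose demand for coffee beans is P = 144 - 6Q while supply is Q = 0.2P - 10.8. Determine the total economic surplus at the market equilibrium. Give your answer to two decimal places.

Rewriting supply in inverse form: P = 54 + 5Q.
Equilibrium: 144 - 6Q = 54 + 5Q, so Q* = 8.1818 and P* = 94.9091.
CS = (1/2)(8.1818)(49.0909) = 200.8264 and PS = (1/2)(8.1818)(40.9091) = 167.3554, so total surplus = 368.1818.

368.18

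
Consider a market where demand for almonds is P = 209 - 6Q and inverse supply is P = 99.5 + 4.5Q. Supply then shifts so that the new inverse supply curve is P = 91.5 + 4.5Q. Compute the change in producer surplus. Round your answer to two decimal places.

37.06

Initial equilibrium: Q_0 = 10.4286, P_0 = 146.4286; CS_0 = (1/2)(10.4286)(62.5714) = 326.2653, PS_0 = (1/2)(10.4286)(46.9286) = 244.699.
New equilibrium: 209 - 6Q = 91.5 + 4.5Q gives Q_1 = 11.1905, P_1 = 141.8571; CS_1 = 375.6803, PS_1 = 281.7602.
Change in producer surplus = 281.7602 - 244.699 = 37.0612.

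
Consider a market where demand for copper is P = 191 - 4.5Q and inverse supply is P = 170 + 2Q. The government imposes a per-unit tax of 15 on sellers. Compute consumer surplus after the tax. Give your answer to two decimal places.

1.92

Pre-tax equilibrium: 191 - 4.5Q = 170 + 2Q gives Q* = 3.2308, P* = 176.4615.
With the tax, sellers need 15 more per unit: 191 - 4.5Q = 170 + 2Q + 15, so Q_t = 0.9231. Buyers pay P_b = 186.8462; sellers receive P_s = P_b - 15 = 171.8462.
Consumer surplus is the triangle under demand above P_b: (1/2)(0.9231)(191 - 186.8462) = 1.9172.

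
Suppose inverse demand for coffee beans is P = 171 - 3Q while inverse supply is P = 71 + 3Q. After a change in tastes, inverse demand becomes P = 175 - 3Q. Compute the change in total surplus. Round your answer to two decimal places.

68.00

Initial equilibrium: Q_0 = 16.6667, P_0 = 121; CS_0 = (1/2)(16.6667)(50) = 416.6667, PS_0 = (1/2)(16.6667)(50) = 416.6667.
New equilibrium: 175 - 3Q = 71 + 3Q gives Q_1 = 17.3333, P_1 = 123; CS_1 = 450.6667, PS_1 = 450.6667.
Change in total surplus = (450.6667 + 450.6667) - (416.6667 + 416.6667) = 68.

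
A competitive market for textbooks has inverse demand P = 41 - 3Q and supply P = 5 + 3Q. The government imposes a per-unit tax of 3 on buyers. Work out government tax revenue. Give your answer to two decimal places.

Pre-tax equilibrium: 41 - 3Q = 5 + 3Q gives Q* = 6, P* = 23.
With the tax, buyers' net willingness to pay falls by 3: (41 - 3) - 3Q = 5 + 3Q, so Q_t = 5.5. Buyers pay P_b = 24.5; sellers receive P_s = P_b - 3 = 21.5.
Revenue is the tax times quantity traded: 3 x 5.5 = 16.5.

16.50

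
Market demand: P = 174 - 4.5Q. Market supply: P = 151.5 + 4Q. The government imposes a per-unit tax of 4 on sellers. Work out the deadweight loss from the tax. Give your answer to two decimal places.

0.94

Pre-tax equilibrium: 174 - 4.5Q = 151.5 + 4Q gives Q* = 2.6471, P* = 162.0882.
A tax on sellers shifts supply up by 4: 174 - 4.5Q = 151.5 + 4Q + 4, so Q_t = 2.1765. Buyers pay P_b = 164.2059; sellers receive P_s = P_b - 4 = 160.2059.
The welfare triangle lost has base Q* - Q_t = 0.4706 and height t = 4, so DWL = (1/2)(0.4706)(4) = 0.9412.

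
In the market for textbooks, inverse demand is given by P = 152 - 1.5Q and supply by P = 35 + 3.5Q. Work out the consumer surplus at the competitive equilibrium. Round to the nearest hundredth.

410.67

Setting demand equal to supply, 117 = 5Q, so Q* = 23.4 and P* = 116.9.
Consumer surplus is the triangle under demand above P*: (1/2)(23.4)(152 - 116.9) = (1/2)(23.4)(35.1) = 410.67.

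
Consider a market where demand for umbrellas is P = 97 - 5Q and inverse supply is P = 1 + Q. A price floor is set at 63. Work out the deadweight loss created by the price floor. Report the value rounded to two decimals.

253.92

Without the control, 97 - 5Q = 1 + Q so Q* = 16 and P* = 17.
At the floor price 63, quantity demanded is (97 - 63)/5 = 6.8; demand is the short side, so Q = 6.8 trades at P = 63.
At Q = 6.8 the demand price is 63 and the supply price is 7.8. Deadweight loss is the triangle between the curves from 6.8 to 16: (1/2)(63 - 7.8)(16 - 6.8) = 253.92.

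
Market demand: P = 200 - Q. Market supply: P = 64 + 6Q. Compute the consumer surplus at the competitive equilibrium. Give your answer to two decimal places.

Set 200 - Q = 64 + 6Q, which gives 136 = 7Q, so Q* = 19.4286 and P* = 200 - (19.4286) = 180.5714.
The demand choke price is 200, so CS = (1/2)(Q*)(200 - P*) = (1/2)(19.4286)(19.4286) = 188.7347.

188.73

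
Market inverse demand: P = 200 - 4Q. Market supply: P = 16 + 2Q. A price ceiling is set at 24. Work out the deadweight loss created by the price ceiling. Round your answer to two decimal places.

2133.33

Without the control, 200 - 4Q = 16 + 2Q so Q* = 30.6667 and P* = 77.3333.
At P = 24, sellers supply (24 - 16)/2 = 4 while buyers want more, so the quantity traded is 4 at price 24.
The lost-trades triangle has base Q* - 4 = 26.6667 and height equal to the gap between the curves at Q = 4, which is 184 - 24 = 160. DWL = (1/2)(26.6667)(160) = 2133.3333.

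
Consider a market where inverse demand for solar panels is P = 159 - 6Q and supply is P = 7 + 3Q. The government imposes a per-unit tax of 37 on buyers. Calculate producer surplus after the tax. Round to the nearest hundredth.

Without the tax, 159 - 6Q = 7 + 3Q so Q* = 16.8889 and P* = 57.6667.
With the tax, buyers' net willingness to pay falls by 37: (159 - 37) - 6Q = 7 + 3Q, so Q_t = 12.7778. Buyers pay P_b = 82.3333; sellers receive P_s = P_b - 37 = 45.3333.
PS = (1/2)(Q_t)(P_s - 7) = (1/2)(12.7778)(38.3333) = 244.9074.

244.91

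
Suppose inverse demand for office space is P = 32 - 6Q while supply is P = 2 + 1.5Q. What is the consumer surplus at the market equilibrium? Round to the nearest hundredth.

48.00

Setting demand equal to supply, 30 = 7.5Q, so Q* = 4 and P* = 8.
CS is the area between the demand curve and P* from 0 to Q*: (1/2)(4)(24) = 48.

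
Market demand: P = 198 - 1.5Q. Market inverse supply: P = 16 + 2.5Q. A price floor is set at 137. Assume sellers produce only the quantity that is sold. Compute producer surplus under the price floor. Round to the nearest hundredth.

Without the control, 198 - 1.5Q = 16 + 2.5Q so Q* = 45.5 and P* = 129.75.
At the floor price 137, quantity demanded is (198 - 137)/1.5 = 40.6667; demand is the short side, so Q = 40.6667 trades at P = 137.
The supply price at Q = 40.6667 is 117.6667. PS is the trapezoid between 137 and supply over [0, 40.6667]: (1/2)[(137 - 16) + (137 - 117.6667)](40.6667) = 2853.4444.

2853.44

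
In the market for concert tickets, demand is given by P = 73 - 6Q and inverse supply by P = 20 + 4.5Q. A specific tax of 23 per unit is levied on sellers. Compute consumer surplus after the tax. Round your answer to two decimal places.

Without the tax, 73 - 6Q = 20 + 4.5Q so Q* = 5.0476 and P* = 42.7143.
With the tax, sellers need 23 more per unit: 73 - 6Q = 20 + 4.5Q + 23, so Q_t = 2.8571. Buyers pay P_b = 55.8571; sellers receive P_s = P_b - 23 = 32.8571.
CS = (1/2)(Q_t)(73 - P_b) = (1/2)(2.8571)(17.1429) = 24.4898.

24.49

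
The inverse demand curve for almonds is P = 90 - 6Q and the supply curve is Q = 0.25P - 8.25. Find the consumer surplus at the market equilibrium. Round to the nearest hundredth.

97.47

Rewriting supply in inverse form: P = 33 + 4Q.
Equilibrium: 90 - 6Q = 33 + 4Q, so Q* = 5.7 and P* = 55.8.
The demand choke price is 90, so CS = (1/2)(Q*)(90 - P*) = (1/2)(5.7)(34.2) = 97.47.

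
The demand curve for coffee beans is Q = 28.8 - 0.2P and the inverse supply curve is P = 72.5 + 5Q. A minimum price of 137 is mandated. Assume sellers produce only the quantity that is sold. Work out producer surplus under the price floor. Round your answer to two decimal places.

Rewriting demand in inverse form: P = 144 - 5Q.
Without the control, 144 - 5Q = 72.5 + 5Q so Q* = 7.15 and P* = 108.25.
At the floor price 137, quantity demanded is (144 - 137)/5 = 1.4; demand is the short side, so Q = 1.4 trades at P = 137.
The supply price at Q = 1.4 is 79.5. PS is the trapezoid between 137 and supply over [0, 1.4]: (1/2)[(137 - 72.5) + (137 - 79.5)](1.4) = 85.4.

85.40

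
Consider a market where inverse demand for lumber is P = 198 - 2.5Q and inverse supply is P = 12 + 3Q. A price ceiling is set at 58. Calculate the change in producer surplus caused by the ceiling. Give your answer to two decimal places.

-1362.84

Free-market equilibrium: 198 - 2.5Q = 12 + 3Q gives Q* = 33.8182, P* = 113.4545.
At the ceiling price 58, quantity supplied is (58 - 12)/3 = 15.3333; supply is the short side, so Q = 15.3333 trades at P = 58.
PS goes from (1/2)(33.8182)(101.4545) = 1715.5041 to 352.6667 (computed as (58 - 12)(15.3333) - (1/2)(3)(15.3333)^2), a change of -1362.8375.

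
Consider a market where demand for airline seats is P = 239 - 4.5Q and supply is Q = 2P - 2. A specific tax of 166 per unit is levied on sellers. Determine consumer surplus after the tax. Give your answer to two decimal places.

Rewriting supply in inverse form: P = 1 + 0.5Q.
Without the tax, 239 - 4.5Q = 1 + 0.5Q so Q* = 47.6 and P* = 24.8.
With the tax, sellers need 166 more per unit: 239 - 4.5Q = 1 + 0.5Q + 166, so Q_t = 14.4. Buyers pay P_b = 174.2; sellers receive P_s = P_b - 166 = 8.2.
CS = (1/2)(Q_t)(239 - P_b) = (1/2)(14.4)(64.8) = 466.56.

466.56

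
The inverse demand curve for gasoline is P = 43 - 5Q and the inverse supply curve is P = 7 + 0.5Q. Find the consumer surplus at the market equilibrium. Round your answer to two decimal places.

107.11

Equilibrium: 43 - 5Q = 7 + 0.5Q, so Q* = 6.5455 and P* = 10.2727.
Consumer surplus is the triangle under demand above P*: (1/2)(6.5455)(43 - 10.2727) = (1/2)(6.5455)(32.7273) = 107.1074.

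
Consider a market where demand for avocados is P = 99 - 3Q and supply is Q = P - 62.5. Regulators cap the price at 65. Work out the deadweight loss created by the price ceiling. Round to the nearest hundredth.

87.78

Rewriting supply in inverse form: P = 62.5 + Q.
Without the control, 99 - 3Q = 62.5 + Q so Q* = 9.125 and P* = 71.625.
At the ceiling price 65, quantity supplied is (65 - 62.5)/1 = 2.5; supply is the short side, so Q = 2.5 trades at P = 65.
The lost-trades triangle has base Q* - 2.5 = 6.625 and height equal to the gap between the curves at Q = 2.5, which is 91.5 - 65 = 26.5. DWL = (1/2)(6.625)(26.5) = 87.7812.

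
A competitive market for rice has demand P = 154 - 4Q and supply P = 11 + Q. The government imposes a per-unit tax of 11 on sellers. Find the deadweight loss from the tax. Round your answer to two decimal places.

12.10

Without the tax, 154 - 4Q = 11 + Q so Q* = 28.6 and P* = 39.6.
A tax on sellers shifts supply up by 11: 154 - 4Q = 11 + Q + 11, so Q_t = 26.4. Buyers pay P_b = 48.4; sellers receive P_s = P_b - 11 = 37.4.
Deadweight loss is the triangle between the curves from Q_t to Q*: (1/2)(28.6 - 26.4)(11) = 12.1.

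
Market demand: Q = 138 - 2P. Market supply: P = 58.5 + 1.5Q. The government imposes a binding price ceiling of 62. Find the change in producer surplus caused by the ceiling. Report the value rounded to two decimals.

-16.59

Rewriting demand in inverse form: P = 69 - 0.5Q.
Without the control, 69 - 0.5Q = 58.5 + 1.5Q so Q* = 5.25 and P* = 66.375.
At the ceiling price 62, quantity supplied is (62 - 58.5)/1.5 = 2.3333; supply is the short side, so Q = 2.3333 trades at P = 62.
PS goes from (1/2)(5.25)(7.875) = 20.6719 to 4.0833 (computed as (62 - 58.5)(2.3333) - (1/2)(1.5)(2.3333)^2), a change of -16.5885.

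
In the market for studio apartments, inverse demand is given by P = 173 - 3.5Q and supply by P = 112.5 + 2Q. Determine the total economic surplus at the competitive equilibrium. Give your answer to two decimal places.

332.75

Equilibrium: 173 - 3.5Q = 112.5 + 2Q, so Q* = 11 and P* = 134.5.
CS = (1/2)(11)(38.5) = 211.75 and PS = (1/2)(11)(22) = 121, so total surplus = 332.75.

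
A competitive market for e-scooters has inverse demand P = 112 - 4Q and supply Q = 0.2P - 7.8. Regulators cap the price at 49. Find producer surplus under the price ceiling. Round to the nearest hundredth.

Rewriting supply in inverse form: P = 39 + 5Q.
Free-market equilibrium: 112 - 4Q = 39 + 5Q gives Q* = 8.1111, P* = 79.5556.
At P = 49, sellers supply (49 - 39)/5 = 2 while buyers want more, so the quantity traded is 2 at price 49.
PS is the triangle above supply below 49: (1/2)(2)(49 - 39) = 10.

10.00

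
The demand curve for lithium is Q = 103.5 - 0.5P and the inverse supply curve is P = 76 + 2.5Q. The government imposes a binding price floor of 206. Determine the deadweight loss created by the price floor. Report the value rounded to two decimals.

1841.84

Rewriting demand in inverse form: P = 207 - 2Q.
Free-market equilibrium: 207 - 2Q = 76 + 2.5Q gives Q* = 29.1111, P* = 148.7778.
At P = 206, buyers demand (207 - 206)/2 = 0.5 while sellers would supply more, so the quantity traded is 0.5 at price 206.
The lost-trades triangle has base Q* - 0.5 = 28.6111 and height equal to the gap between the curves at Q = 0.5, which is 206 - 77.25 = 128.75. DWL = (1/2)(28.6111)(128.75) = 1841.8403.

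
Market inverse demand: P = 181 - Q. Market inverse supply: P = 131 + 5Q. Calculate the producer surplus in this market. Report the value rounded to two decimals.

Setting demand equal to supply, 50 = 6Q, so Q* = 8.3333 and P* = 172.6667.
The supply curve's price intercept is 131, so PS = (1/2)(Q*)(P* - 131) = (1/2)(8.3333)(41.6667) = 173.6111.

173.61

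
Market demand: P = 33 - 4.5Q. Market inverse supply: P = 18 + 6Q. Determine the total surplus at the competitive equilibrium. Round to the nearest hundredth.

Setting demand equal to supply, 15 = 10.5Q, so Q* = 1.4286 and P* = 26.5714.
Total surplus is the full triangle between the curves from 0 to Q*: (1/2)(1.4286)(33 - 18) = 10.7143.

10.71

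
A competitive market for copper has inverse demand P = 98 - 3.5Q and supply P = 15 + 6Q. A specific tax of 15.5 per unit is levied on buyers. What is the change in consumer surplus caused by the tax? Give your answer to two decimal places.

Pre-tax equilibrium: 98 - 3.5Q = 15 + 6Q gives Q* = 8.7368, P* = 67.4211.
A tax on buyers shifts demand down by 15.5: (98 - 15.5) - 3.5Q = 15 + 6Q, so Q_t = 7.1053. Buyers pay P_b = 73.1316; sellers receive P_s = P_b - 15.5 = 57.6316.
CS falls from (1/2)(8.7368)(30.5789) = 133.5817 to (1/2)(7.1053)(24.8684) = 88.3483, a change of -45.2334.

-45.23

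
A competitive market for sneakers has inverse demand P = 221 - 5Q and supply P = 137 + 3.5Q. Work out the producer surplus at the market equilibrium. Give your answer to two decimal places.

170.91

Equilibrium: 221 - 5Q = 137 + 3.5Q, so Q* = 9.8824 and P* = 171.5882.
The supply curve's price intercept is 137, so PS = (1/2)(Q*)(P* - 137) = (1/2)(9.8824)(34.5882) = 170.9066.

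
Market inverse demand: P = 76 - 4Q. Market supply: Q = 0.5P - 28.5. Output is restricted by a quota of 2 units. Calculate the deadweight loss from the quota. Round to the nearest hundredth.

4.08

Rewriting supply in inverse form: P = 57 + 2Q.
Unrestricted equilibrium: Q* = (76 - 57)/(4 + 2) = 3.1667.
At Q = 2 the demand price is 76 - 4(2) = 68 and the supply price is 57 + 2(2) = 61.
DWL = (1/2)(gap between curves at 2) x (Q* - 2) = (1/2)(7)(1.1667) = 4.0833.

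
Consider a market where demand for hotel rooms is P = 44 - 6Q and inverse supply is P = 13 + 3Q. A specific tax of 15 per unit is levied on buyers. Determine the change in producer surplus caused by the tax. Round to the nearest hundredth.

Without the tax, 44 - 6Q = 13 + 3Q so Q* = 3.4444 and P* = 23.3333.
A tax on buyers shifts demand down by 15: (44 - 15) - 6Q = 13 + 3Q, so Q_t = 1.7778. Buyers pay P_b = 33.3333; sellers receive P_s = P_b - 15 = 18.3333.
Producers lose the trapezoid between P_s and P* out to Q_t plus the triangle from Q_t to Q*: change in PS = 4.7407 - 17.7963 = -13.0556.

-13.06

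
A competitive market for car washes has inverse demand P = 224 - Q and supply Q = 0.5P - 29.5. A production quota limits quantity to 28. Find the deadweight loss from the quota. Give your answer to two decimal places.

Rewriting supply in inverse form: P = 59 + 2Q.
Without the quota, 224 - Q = 59 + 2Q gives Q* = 55.
At Q = 28 the demand price is 224 - (28) = 196 and the supply price is 59 + 2(28) = 115.
DWL = (1/2)(gap between curves at 28) x (Q* - 28) = (1/2)(81)(27) = 1093.5.

1093.50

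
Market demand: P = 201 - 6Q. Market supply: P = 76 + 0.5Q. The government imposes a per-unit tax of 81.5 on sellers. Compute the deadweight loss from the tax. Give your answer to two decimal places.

510.94

Pre-tax equilibrium: 201 - 6Q = 76 + 0.5Q gives Q* = 19.2308, P* = 85.6154.
A tax on sellers shifts supply up by 81.5: 201 - 6Q = 76 + 0.5Q + 81.5, so Q_t = 6.6923. Buyers pay P_b = 160.8462; sellers receive P_s = P_b - 81.5 = 79.3462.
Deadweight loss is the triangle between the curves from Q_t to Q*: (1/2)(19.2308 - 6.6923)(81.5) = 510.9423.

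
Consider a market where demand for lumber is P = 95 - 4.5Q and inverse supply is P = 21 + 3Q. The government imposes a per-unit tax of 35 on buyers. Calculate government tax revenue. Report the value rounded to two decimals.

Pre-tax equilibrium: 95 - 4.5Q = 21 + 3Q gives Q* = 9.8667, P* = 50.6.
With the tax, buyers' net willingness to pay falls by 35: (95 - 35) - 4.5Q = 21 + 3Q, so Q_t = 5.2. Buyers pay P_b = 71.6; sellers receive P_s = P_b - 35 = 36.6.
Revenue is the tax times quantity traded: 35 x 5.2 = 182.

182.00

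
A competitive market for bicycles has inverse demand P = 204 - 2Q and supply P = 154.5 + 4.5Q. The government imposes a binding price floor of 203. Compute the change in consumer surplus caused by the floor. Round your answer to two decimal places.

Free-market equilibrium: 204 - 2Q = 154.5 + 4.5Q gives Q* = 7.6154, P* = 188.7692.
At P = 203, buyers demand (204 - 203)/2 = 0.5 while sellers would supply more, so the quantity traded is 0.5 at price 203.
CS goes from (1/2)(7.6154)(15.2308) = 57.9941 to 0.25 (computed as (204 - 203)(0.5) - (1/2)(2)(0.5)^2), a change of -57.7441.

-57.74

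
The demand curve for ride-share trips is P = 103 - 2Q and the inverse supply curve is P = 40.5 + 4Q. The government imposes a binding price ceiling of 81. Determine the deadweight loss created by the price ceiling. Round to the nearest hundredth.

0.26

Without the control, 103 - 2Q = 40.5 + 4Q so Q* = 10.4167 and P* = 82.1667.
At P = 81, sellers supply (81 - 40.5)/4 = 10.125 while buyers want more, so the quantity traded is 10.125 at price 81.
The lost-trades triangle has base Q* - 10.125 = 0.2917 and height equal to the gap between the curves at Q = 10.125, which is 82.75 - 81 = 1.75. DWL = (1/2)(0.2917)(1.75) = 0.2552.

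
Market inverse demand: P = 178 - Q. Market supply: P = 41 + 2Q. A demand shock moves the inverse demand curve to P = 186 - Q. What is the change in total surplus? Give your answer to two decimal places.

376.00

Initial equilibrium: Q_0 = 45.6667, P_0 = 132.3333; CS_0 = (1/2)(45.6667)(45.6667) = 1042.7222, PS_0 = (1/2)(45.6667)(91.3333) = 2085.4444.
New equilibrium: 186 - Q = 41 + 2Q gives Q_1 = 48.3333, P_1 = 137.6667; CS_1 = 1168.0556, PS_1 = 2336.1111.
Change in total surplus = (1168.0556 + 2336.1111) - (1042.7222 + 2085.4444) = 376.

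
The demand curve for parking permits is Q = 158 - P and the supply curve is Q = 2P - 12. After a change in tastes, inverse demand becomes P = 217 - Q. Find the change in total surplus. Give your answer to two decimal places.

7139.00

Rewriting demand in inverse form: P = 158 - Q.
Rewriting supply in inverse form: P = 6 + 0.5Q.
Initial equilibrium: Q_0 = 101.3333, P_0 = 56.6667; CS_0 = (1/2)(101.3333)(101.3333) = 5134.2222, PS_0 = (1/2)(101.3333)(50.6667) = 2567.1111.
New equilibrium: 217 - Q = 6 + 0.5Q gives Q_1 = 140.6667, P_1 = 76.3333; CS_1 = 9893.5556, PS_1 = 4946.7778.
Change in total surplus = (9893.5556 + 4946.7778) - (5134.2222 + 2567.1111) = 7139.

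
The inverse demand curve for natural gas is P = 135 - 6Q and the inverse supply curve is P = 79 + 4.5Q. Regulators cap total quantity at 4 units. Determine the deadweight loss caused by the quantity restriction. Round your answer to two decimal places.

Unrestricted equilibrium: Q* = (135 - 79)/(6 + 4.5) = 5.3333.
At Q = 4 the demand price is 135 - 6(4) = 111 and the supply price is 79 + 4.5(4) = 97.
Deadweight loss is the triangle between the curves from 4 to 5.3333: (1/2)(111 - 97)(5.3333 - 4) = 9.3333.

9.33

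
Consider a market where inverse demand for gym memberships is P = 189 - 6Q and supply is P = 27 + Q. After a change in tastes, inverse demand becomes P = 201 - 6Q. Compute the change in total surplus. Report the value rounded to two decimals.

Initial equilibrium: Q_0 = 23.1429, P_0 = 50.1429; CS_0 = (1/2)(23.1429)(138.8571) = 1606.7755, PS_0 = (1/2)(23.1429)(23.1429) = 267.7959.
New equilibrium: 201 - 6Q = 27 + Q gives Q_1 = 24.8571, P_1 = 51.8571; CS_1 = 1853.6327, PS_1 = 308.9388.
Change in total surplus = (1853.6327 + 308.9388) - (1606.7755 + 267.7959) = 288.

288.00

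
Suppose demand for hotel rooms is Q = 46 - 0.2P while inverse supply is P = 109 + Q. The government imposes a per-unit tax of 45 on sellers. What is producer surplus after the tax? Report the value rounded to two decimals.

80.22

Rewriting demand in inverse form: P = 230 - 5Q.
Without the tax, 230 - 5Q = 109 + Q so Q* = 20.1667 and P* = 129.1667.
A tax on sellers shifts supply up by 45: 230 - 5Q = 109 + Q + 45, so Q_t = 12.6667. Buyers pay P_b = 166.6667; sellers receive P_s = P_b - 45 = 121.6667.
PS = (1/2)(Q_t)(P_s - 109) = (1/2)(12.6667)(12.6667) = 80.2222.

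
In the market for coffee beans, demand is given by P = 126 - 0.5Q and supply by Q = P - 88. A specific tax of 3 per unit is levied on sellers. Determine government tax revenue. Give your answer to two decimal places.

Rewriting supply in inverse form: P = 88 + Q.
Pre-tax equilibrium: 126 - 0.5Q = 88 + Q gives Q* = 25.3333, P* = 113.3333.
A tax on sellers shifts supply up by 3: 126 - 0.5Q = 88 + Q + 3, so Q_t = 23.3333. Buyers pay P_b = 114.3333; sellers receive P_s = P_b - 3 = 111.3333.
Tax revenue = t x Q_t = 3 x 23.3333 = 70.

70.00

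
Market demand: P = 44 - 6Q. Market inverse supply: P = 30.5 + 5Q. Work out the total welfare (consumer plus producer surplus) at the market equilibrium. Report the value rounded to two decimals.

Equilibrium: 44 - 6Q = 30.5 + 5Q, so Q* = 1.2273 and P* = 36.6364.
CS = (1/2)(1.2273)(7.3636) = 4.5186 and PS = (1/2)(1.2273)(6.1364) = 3.7655, so total surplus = 8.2841.

8.28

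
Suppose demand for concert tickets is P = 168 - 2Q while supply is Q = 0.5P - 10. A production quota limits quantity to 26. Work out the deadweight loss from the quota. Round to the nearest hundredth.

242.00

Rewriting supply in inverse form: P = 20 + 2Q.
Without the quota, 168 - 2Q = 20 + 2Q gives Q* = 37.
At Q = 26 the demand price is 168 - 2(26) = 116 and the supply price is 20 + 2(26) = 72.
Deadweight loss is the triangle between the curves from 26 to 37: (1/2)(116 - 72)(37 - 26) = 242.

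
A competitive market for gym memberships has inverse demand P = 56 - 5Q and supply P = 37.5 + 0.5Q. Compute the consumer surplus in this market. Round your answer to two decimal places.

Set 56 - 5Q = 37.5 + 0.5Q, which gives 18.5 = 5.5Q, so Q* = 3.3636 and P* = 56 - 5(3.3636) = 39.1818.
The demand choke price is 56, so CS = (1/2)(Q*)(56 - P*) = (1/2)(3.3636)(16.8182) = 28.2851.

28.29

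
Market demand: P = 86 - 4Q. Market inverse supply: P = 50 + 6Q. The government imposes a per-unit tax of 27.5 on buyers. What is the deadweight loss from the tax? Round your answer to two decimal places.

Without the tax, 86 - 4Q = 50 + 6Q so Q* = 3.6 and P* = 71.6.
With the tax, buyers' net willingness to pay falls by 27.5: (86 - 27.5) - 4Q = 50 + 6Q, so Q_t = 0.85. Buyers pay P_b = 82.6; sellers receive P_s = P_b - 27.5 = 55.1.
The welfare triangle lost has base Q* - Q_t = 2.75 and height t = 27.5, so DWL = (1/2)(2.75)(27.5) = 37.8125.

37.81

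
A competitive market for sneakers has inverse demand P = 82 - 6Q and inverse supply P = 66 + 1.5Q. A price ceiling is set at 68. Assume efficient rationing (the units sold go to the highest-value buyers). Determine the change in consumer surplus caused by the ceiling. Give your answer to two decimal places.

-0.32

Without the control, 82 - 6Q = 66 + 1.5Q so Q* = 2.1333 and P* = 69.2.
At P = 68, sellers supply (68 - 66)/1.5 = 1.3333 while buyers want more, so the quantity traded is 1.3333 at price 68.
CS goes from (1/2)(2.1333)(12.8) = 13.6533 to 13.3333 (computed as (82 - 68)(1.3333) - (1/2)(6)(1.3333)^2), a change of -0.32.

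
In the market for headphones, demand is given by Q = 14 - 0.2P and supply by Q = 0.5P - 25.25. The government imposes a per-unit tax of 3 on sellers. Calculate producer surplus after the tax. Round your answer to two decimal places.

5.56

Rewriting demand in inverse form: P = 70 - 5Q.
Rewriting supply in inverse form: P = 50.5 + 2Q.
Pre-tax equilibrium: 70 - 5Q = 50.5 + 2Q gives Q* = 2.7857, P* = 56.0714.
A tax on sellers shifts supply up by 3: 70 - 5Q = 50.5 + 2Q + 3, so Q_t = 2.3571. Buyers pay P_b = 58.2143; sellers receive P_s = P_b - 3 = 55.2143.
PS = (1/2)(Q_t)(P_s - 50.5) = (1/2)(2.3571)(4.7143) = 5.5561.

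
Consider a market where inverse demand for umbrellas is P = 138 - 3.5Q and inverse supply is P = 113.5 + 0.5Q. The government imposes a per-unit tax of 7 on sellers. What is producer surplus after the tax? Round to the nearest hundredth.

Pre-tax equilibrium: 138 - 3.5Q = 113.5 + 0.5Q gives Q* = 6.125, P* = 116.5625.
With the tax, sellers need 7 more per unit: 138 - 3.5Q = 113.5 + 0.5Q + 7, so Q_t = 4.375. Buyers pay P_b = 122.6875; sellers receive P_s = P_b - 7 = 115.6875.
PS = (1/2)(Q_t)(P_s - 113.5) = (1/2)(4.375)(2.1875) = 4.7852.

4.79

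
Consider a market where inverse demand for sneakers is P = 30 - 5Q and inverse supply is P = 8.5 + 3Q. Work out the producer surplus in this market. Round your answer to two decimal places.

Set 30 - 5Q = 8.5 + 3Q, which gives 21.5 = 8Q, so Q* = 2.6875 and P* = 30 - 5(2.6875) = 16.5625.
PS is the area between P* and the supply curve from 0 to Q*: (1/2)(2.6875)(8.0625) = 10.834.

10.83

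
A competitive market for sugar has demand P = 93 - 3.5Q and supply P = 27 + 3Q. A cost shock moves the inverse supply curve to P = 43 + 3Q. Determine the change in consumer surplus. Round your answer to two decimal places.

-76.88

Initial equilibrium: Q_0 = 10.1538, P_0 = 57.4615; CS_0 = (1/2)(10.1538)(35.5385) = 180.426, PS_0 = (1/2)(10.1538)(30.4615) = 154.6509.
New equilibrium: 93 - 3.5Q = 43 + 3Q gives Q_1 = 7.6923, P_1 = 66.0769; CS_1 = 103.5503, PS_1 = 88.7574.
Change in consumer surplus = 103.5503 - 180.426 = -76.8757.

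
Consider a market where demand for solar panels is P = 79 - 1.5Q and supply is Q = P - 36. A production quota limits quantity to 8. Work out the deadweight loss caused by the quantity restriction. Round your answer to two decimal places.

105.80

Rewriting supply in inverse form: P = 36 + Q.
Without the quota, 79 - 1.5Q = 36 + Q gives Q* = 17.2.
At Q = 8 the demand price is 79 - 1.5(8) = 67 and the supply price is 36 + (8) = 44.
Deadweight loss is the triangle between the curves from 8 to 17.2: (1/2)(67 - 44)(17.2 - 8) = 105.8.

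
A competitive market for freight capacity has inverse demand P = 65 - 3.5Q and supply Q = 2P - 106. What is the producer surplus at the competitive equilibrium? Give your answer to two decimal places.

2.25

Rewriting supply in inverse form: P = 53 + 0.5Q.
Setting demand equal to supply, 12 = 4Q, so Q* = 3 and P* = 54.5.
Producer surplus is the triangle above supply below P*: (1/2)(3)(54.5 - 53) = (1/2)(3)(1.5) = 2.25.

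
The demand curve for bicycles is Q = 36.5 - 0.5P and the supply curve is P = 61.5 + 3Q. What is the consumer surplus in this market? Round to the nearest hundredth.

Rewriting demand in inverse form: P = 73 - 2Q.
Set 73 - 2Q = 61.5 + 3Q, which gives 11.5 = 5Q, so Q* = 2.3 and P* = 73 - 2(2.3) = 68.4.
Consumer surplus is the triangle under demand above P*: (1/2)(2.3)(73 - 68.4) = (1/2)(2.3)(4.6) = 5.29.

5.29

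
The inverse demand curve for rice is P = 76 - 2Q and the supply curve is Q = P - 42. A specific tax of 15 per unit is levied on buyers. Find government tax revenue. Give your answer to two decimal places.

Rewriting supply in inverse form: P = 42 + Q.
Pre-tax equilibrium: 76 - 2Q = 42 + Q gives Q* = 11.3333, P* = 53.3333.
With the tax, buyers' net willingness to pay falls by 15: (76 - 15) - 2Q = 42 + Q, so Q_t = 6.3333. Buyers pay P_b = 63.3333; sellers receive P_s = P_b - 15 = 48.3333.
Revenue is the tax times quantity traded: 15 x 6.3333 = 95.

95.00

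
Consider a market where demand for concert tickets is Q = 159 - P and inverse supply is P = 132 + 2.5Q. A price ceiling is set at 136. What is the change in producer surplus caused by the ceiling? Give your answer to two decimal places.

-71.19

Rewriting demand in inverse form: P = 159 - Q.
Free-market equilibrium: 159 - Q = 132 + 2.5Q gives Q* = 7.7143, P* = 151.2857.
At P = 136, sellers supply (136 - 132)/2.5 = 1.6 while buyers want more, so the quantity traded is 1.6 at price 136.
PS goes from (1/2)(7.7143)(19.2857) = 74.3878 to 3.2 (computed as (136 - 132)(1.6) - (1/2)(2.5)(1.6)^2), a change of -71.1878.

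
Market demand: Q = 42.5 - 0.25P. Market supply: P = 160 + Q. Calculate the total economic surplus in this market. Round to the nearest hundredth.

10.00

Rewriting demand in inverse form: P = 170 - 4Q.
Setting demand equal to supply, 10 = 5Q, so Q* = 2 and P* = 162.
Total surplus is the full triangle between the curves from 0 to Q*: (1/2)(2)(170 - 160) = 10.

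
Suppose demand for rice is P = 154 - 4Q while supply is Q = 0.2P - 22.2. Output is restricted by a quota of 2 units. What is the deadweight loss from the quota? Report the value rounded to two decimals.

34.72

Rewriting supply in inverse form: P = 111 + 5Q.
Without the quota, 154 - 4Q = 111 + 5Q gives Q* = 4.7778.
At Q = 2 the demand price is 154 - 4(2) = 146 and the supply price is 111 + 5(2) = 121.
DWL = (1/2)(gap between curves at 2) x (Q* - 2) = (1/2)(25)(2.7778) = 34.7222.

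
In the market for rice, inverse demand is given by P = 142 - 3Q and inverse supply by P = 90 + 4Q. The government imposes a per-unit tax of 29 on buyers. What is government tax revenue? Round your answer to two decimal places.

95.29

Without the tax, 142 - 3Q = 90 + 4Q so Q* = 7.4286 and P* = 119.7143.
A tax on buyers shifts demand down by 29: (142 - 29) - 3Q = 90 + 4Q, so Q_t = 3.2857. Buyers pay P_b = 132.1429; sellers receive P_s = P_b - 29 = 103.1429.
Revenue is the tax times quantity traded: 29 x 3.2857 = 95.2857.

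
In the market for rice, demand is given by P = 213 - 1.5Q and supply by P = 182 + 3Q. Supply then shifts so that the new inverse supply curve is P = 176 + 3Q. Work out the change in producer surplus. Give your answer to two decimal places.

30.22

Initial equilibrium: Q_0 = 6.8889, P_0 = 202.6667; CS_0 = (1/2)(6.8889)(10.3333) = 35.5926, PS_0 = (1/2)(6.8889)(20.6667) = 71.1852.
New equilibrium: 213 - 1.5Q = 176 + 3Q gives Q_1 = 8.2222, P_1 = 200.6667; CS_1 = 50.7037, PS_1 = 101.4074.
Change in producer surplus = 101.4074 - 71.1852 = 30.2222.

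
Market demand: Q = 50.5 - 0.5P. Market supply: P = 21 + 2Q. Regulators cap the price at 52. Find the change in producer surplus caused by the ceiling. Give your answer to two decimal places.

Rewriting demand in inverse form: P = 101 - 2Q.
Without the control, 101 - 2Q = 21 + 2Q so Q* = 20 and P* = 61.
At P = 52, sellers supply (52 - 21)/2 = 15.5 while buyers want more, so the quantity traded is 15.5 at price 52.
PS goes from (1/2)(20)(40) = 400 to 240.25 (computed as (52 - 21)(15.5) - (1/2)(2)(15.5)^2), a change of -159.75.

-159.75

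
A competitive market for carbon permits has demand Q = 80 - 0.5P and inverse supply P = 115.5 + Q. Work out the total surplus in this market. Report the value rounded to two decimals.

330.04

Rewriting demand in inverse form: P = 160 - 2Q.
Equilibrium: 160 - 2Q = 115.5 + Q, so Q* = 14.8333 and P* = 130.3333.
CS = (1/2)(14.8333)(29.6667) = 220.0278 and PS = (1/2)(14.8333)(14.8333) = 110.0139, so total surplus = 330.0417.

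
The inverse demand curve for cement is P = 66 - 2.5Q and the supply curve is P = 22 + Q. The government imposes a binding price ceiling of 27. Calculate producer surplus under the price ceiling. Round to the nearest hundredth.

12.50

Free-market equilibrium: 66 - 2.5Q = 22 + Q gives Q* = 12.5714, P* = 34.5714.
At P = 27, sellers supply (27 - 22)/1 = 5 while buyers want more, so the quantity traded is 5 at price 27.
PS is the triangle above supply below 27: (1/2)(5)(27 - 22) = 12.5.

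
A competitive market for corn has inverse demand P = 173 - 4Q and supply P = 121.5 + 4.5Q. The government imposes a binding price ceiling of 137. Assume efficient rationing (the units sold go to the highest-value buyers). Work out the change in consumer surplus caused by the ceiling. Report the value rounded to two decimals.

26.85

Free-market equilibrium: 173 - 4Q = 121.5 + 4.5Q gives Q* = 6.0588, P* = 148.7647.
At the ceiling price 137, quantity supplied is (137 - 121.5)/4.5 = 3.4444; supply is the short side, so Q = 3.4444 trades at P = 137.
CS goes from (1/2)(6.0588)(24.2353) = 73.4187 to 100.2716 (computed as (173 - 137)(3.4444) - (1/2)(4)(3.4444)^2), a change of 26.8529.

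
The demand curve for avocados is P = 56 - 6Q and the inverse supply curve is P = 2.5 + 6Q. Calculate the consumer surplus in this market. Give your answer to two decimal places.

59.63

Equilibrium: 56 - 6Q = 2.5 + 6Q, so Q* = 4.4583 and P* = 29.25.
The demand choke price is 56, so CS = (1/2)(Q*)(56 - P*) = (1/2)(4.4583)(26.75) = 59.6302.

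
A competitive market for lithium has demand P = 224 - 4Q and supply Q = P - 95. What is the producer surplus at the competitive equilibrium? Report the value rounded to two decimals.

Rewriting supply in inverse form: P = 95 + Q.
Setting demand equal to supply, 129 = 5Q, so Q* = 25.8 and P* = 120.8.
PS is the area between P* and the supply curve from 0 to Q*: (1/2)(25.8)(25.8) = 332.82.

332.82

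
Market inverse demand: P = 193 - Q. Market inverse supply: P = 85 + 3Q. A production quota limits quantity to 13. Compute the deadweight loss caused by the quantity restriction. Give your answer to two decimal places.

392.00

Without the quota, 193 - Q = 85 + 3Q gives Q* = 27.
At Q = 13 the demand price is 193 - (13) = 180 and the supply price is 85 + 3(13) = 124.
Deadweight loss is the triangle between the curves from 13 to 27: (1/2)(180 - 124)(27 - 13) = 392.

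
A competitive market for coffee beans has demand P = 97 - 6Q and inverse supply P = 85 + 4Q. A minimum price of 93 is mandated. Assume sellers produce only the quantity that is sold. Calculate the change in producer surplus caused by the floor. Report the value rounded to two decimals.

1.56

Free-market equilibrium: 97 - 6Q = 85 + 4Q gives Q* = 1.2, P* = 89.8.
At P = 93, buyers demand (97 - 93)/6 = 0.6667 while sellers would supply more, so the quantity traded is 0.6667 at price 93.
PS goes from (1/2)(1.2)(4.8) = 2.88 to 4.4444 (computed as (93 - 85)(0.6667) - (1/2)(4)(0.6667)^2), a change of 1.5644.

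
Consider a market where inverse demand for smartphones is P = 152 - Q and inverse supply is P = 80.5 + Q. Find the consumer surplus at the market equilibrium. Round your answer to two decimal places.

Equilibrium: 152 - Q = 80.5 + Q, so Q* = 35.75 and P* = 116.25.
CS is the area between the demand curve and P* from 0 to Q*: (1/2)(35.75)(35.75) = 639.0312.

639.03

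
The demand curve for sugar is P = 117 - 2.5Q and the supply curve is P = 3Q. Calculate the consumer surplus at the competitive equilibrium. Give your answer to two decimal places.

Setting demand equal to supply, 117 = 5.5Q, so Q* = 21.2727 and P* = 63.8182.
CS is the area between the demand curve and P* from 0 to Q*: (1/2)(21.2727)(53.1818) = 565.6612.

565.66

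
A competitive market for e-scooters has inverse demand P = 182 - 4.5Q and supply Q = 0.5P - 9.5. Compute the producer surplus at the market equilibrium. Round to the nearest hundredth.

Rewriting supply in inverse form: P = 19 + 2Q.
Equilibrium: 182 - 4.5Q = 19 + 2Q, so Q* = 25.0769 and P* = 69.1538.
Producer surplus is the triangle above supply below P*: (1/2)(25.0769)(69.1538 - 19) = (1/2)(25.0769)(50.1538) = 628.8521.

628.85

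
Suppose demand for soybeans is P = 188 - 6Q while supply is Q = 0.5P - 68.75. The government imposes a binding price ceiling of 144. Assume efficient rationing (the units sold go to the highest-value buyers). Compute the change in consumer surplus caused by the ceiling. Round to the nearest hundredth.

-8.23

Rewriting supply in inverse form: P = 137.5 + 2Q.
Without the control, 188 - 6Q = 137.5 + 2Q so Q* = 6.3125 and P* = 150.125.
At P = 144, sellers supply (144 - 137.5)/2 = 3.25 while buyers want more, so the quantity traded is 3.25 at price 144.
CS goes from (1/2)(6.3125)(37.875) = 119.543 to 111.3125 (computed as (188 - 144)(3.25) - (1/2)(6)(3.25)^2), a change of -8.2305.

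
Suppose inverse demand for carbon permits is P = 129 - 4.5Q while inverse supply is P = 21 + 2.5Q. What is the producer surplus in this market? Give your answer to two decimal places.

297.55

Equilibrium: 129 - 4.5Q = 21 + 2.5Q, so Q* = 15.4286 and P* = 59.5714.
PS is the area between P* and the supply curve from 0 to Q*: (1/2)(15.4286)(38.5714) = 297.551.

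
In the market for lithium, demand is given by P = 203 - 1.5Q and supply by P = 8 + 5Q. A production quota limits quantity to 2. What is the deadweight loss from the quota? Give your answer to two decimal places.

2548.00

Without the quota, 203 - 1.5Q = 8 + 5Q gives Q* = 30.
At Q = 2 the demand price is 203 - 1.5(2) = 200 and the supply price is 8 + 5(2) = 18.
DWL = (1/2)(gap between curves at 2) x (Q* - 2) = (1/2)(182)(28) = 2548.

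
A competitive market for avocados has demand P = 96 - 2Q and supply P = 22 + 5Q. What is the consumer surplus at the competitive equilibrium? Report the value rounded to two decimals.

111.76

Setting demand equal to supply, 74 = 7Q, so Q* = 10.5714 and P* = 74.8571.
The demand choke price is 96, so CS = (1/2)(Q*)(96 - P*) = (1/2)(10.5714)(21.1429) = 111.7551.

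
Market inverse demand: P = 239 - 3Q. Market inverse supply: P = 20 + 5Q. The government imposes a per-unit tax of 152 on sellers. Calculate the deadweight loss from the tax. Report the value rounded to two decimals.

1444.00

Pre-tax equilibrium: 239 - 3Q = 20 + 5Q gives Q* = 27.375, P* = 156.875.
With the tax, sellers need 152 more per unit: 239 - 3Q = 20 + 5Q + 152, so Q_t = 8.375. Buyers pay P_b = 213.875; sellers receive P_s = P_b - 152 = 61.875.
Deadweight loss is the triangle between the curves from Q_t to Q*: (1/2)(27.375 - 8.375)(152) = 1444.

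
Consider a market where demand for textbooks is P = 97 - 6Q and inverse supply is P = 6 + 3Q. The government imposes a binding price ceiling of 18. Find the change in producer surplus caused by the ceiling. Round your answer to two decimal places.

-129.35

Free-market equilibrium: 97 - 6Q = 6 + 3Q gives Q* = 10.1111, P* = 36.3333.
At P = 18, sellers supply (18 - 6)/3 = 4 while buyers want more, so the quantity traded is 4 at price 18.
PS goes from (1/2)(10.1111)(30.3333) = 153.3519 to 24 (computed as (18 - 6)(4) - (1/2)(3)(4)^2), a change of -129.3519.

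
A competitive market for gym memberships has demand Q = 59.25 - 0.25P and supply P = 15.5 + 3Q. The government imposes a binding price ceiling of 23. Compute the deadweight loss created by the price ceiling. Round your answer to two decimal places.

2972.57

Rewriting demand in inverse form: P = 237 - 4Q.
Without the control, 237 - 4Q = 15.5 + 3Q so Q* = 31.6429 and P* = 110.4286.
At P = 23, sellers supply (23 - 15.5)/3 = 2.5 while buyers want more, so the quantity traded is 2.5 at price 23.
At Q = 2.5 the demand price is 227 and the supply price is 23. Deadweight loss is the triangle between the curves from 2.5 to 31.6429: (1/2)(227 - 23)(31.6429 - 2.5) = 2972.5714.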